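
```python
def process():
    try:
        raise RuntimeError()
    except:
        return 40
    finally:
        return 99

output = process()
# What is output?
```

Step-by-step execution trace:
1. `process()` enters try: `raise RuntimeError()` raises RuntimeError.
2. bare `except` matches → `return 40` sets pending return value 40.
3. Before returning, `finally: return 99` runs and overrides the pending return.
4. process() returns 99 → output = 99.
Result: 99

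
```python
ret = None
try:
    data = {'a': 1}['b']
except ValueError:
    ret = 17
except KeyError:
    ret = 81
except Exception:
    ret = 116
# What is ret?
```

Step-by-step execution trace:
1. `data = {'a': 1}['b']` raises KeyError.
2. `except ValueError` does not match KeyError; skipped.
3. `except KeyError` matches → ret = 81.
4. Remaining except clauses are skipped.
Result: 81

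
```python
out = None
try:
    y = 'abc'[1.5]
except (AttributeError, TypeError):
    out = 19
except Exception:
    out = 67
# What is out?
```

Step-by-step execution trace:
1. `y = 'abc'[1.5]` raises TypeError.
2. `except (AttributeError, TypeError)` matches (TypeError is in the tuple) → out = 19.
3. `except Exception` is not reached.
Result: 19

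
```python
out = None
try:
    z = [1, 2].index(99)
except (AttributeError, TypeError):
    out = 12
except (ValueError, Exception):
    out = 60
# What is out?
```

Step-by-step execution trace:
1. `z = [1, 2].index(99)` raises ValueError.
2. `except (AttributeError, TypeError)` does not match ValueError; skipped.
3. `except (ValueError, Exception)` matches (ValueError is in the tuple) → out = 60.
Result: 60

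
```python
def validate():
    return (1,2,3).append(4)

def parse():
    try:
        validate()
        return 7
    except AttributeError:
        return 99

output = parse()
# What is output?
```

Step-by-step execution trace:
1. `parse()` calls `validate()`.
2. `validate()` evaluates `(1,2,3).append(4)`, which raises AttributeError; it propagates to the caller.
3. `return 7` is not reached.
4. `except AttributeError` in parse matches → returns 99.
5. output = 99.
Result: 99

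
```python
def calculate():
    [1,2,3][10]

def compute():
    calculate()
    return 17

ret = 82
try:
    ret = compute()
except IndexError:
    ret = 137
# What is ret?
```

Step-by-step execution trace:
1. ret starts at 82.
2. try: `compute()` calls `calculate()`.
3. `calculate()` evaluates `[1,2,3][10]`, which raises IndexError; it propagates through compute (uncaught).
4. `return 17` in compute is not reached; the assignment to ret does not complete.
5. `except IndexError` matches → ret = 137.
Result: 137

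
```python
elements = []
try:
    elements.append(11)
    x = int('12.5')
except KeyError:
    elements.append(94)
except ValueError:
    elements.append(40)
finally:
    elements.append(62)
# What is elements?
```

Step-by-step execution trace:
1. try: `elements.append(11)` → elements = [11].
2. `x = int('12.5')` raises ValueError.
3. `except KeyError` does not match ValueError; skipped.
4. `except ValueError` matches → `elements.append(40)` → elements = [11, 40].
5. finally always runs: `elements.append(62)` → elements = [11, 40, 62].
Result: [11, 40, 62]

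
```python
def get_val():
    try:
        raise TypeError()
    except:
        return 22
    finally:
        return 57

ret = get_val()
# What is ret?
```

Step-by-step execution trace:
1. `get_val()` enters try: `raise TypeError()` raises TypeError.
2. bare `except` matches → `return 22` sets pending return value 22.
3. Before returning, `finally: return 57` runs and overrides the pending return.
4. get_val() returns 57 → ret = 57.
Result: 57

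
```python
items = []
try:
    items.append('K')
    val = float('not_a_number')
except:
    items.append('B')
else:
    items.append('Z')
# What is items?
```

Step-by-step execution trace:
1. try: `items.append('K')` → items = ['K'].
2. `val = float('not_a_number')` raises ValueError.
3. bare `except` matches → `items.append('B')` → items = ['K', 'B'].
4. `else` is skipped (an exception was raised).
Result: ['K', 'B']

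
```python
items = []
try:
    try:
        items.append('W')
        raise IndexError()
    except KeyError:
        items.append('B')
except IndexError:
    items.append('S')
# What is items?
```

Step-by-step execution trace:
1. Inner try: `items.append('W')` → items = ['W'].
2. `raise IndexError()` raises IndexError.
3. Inner `except KeyError` does not match IndexError; exception propagates to outer try.
4. Outer `except IndexError` matches → `items.append('S')` → items = ['W', 'S'].
Result: ['W', 'S']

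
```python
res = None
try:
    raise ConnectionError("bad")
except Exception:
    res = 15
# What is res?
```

Step-by-step execution trace:
1. `raise ConnectionError(...)` raises ConnectionError.
2. `except Exception` matches (ConnectionError is a subclass of Exception) → res = 15.
Result: 15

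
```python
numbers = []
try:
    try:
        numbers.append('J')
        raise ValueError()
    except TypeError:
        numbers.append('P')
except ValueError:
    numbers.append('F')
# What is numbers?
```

Step-by-step execution trace:
1. Inner try: `numbers.append('J')` → numbers = ['J'].
2. `raise ValueError()` raises ValueError.
3. Inner `except TypeError` does not match ValueError; exception propagates to outer try.
4. Outer `except ValueError` matches → `numbers.append('F')` → numbers = ['J', 'F'].
Result: ['J', 'F']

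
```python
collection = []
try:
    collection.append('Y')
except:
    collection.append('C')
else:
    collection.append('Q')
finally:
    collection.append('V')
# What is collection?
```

Step-by-step execution trace:
1. try: `collection.append('Y')` → collection = ['Y']. No exception raised.
2. `except` is skipped.
3. `else` runs: `collection.append('Q')` → collection = ['Y', 'Q'].
4. `finally` always runs: `collection.append('V')` → collection = ['Y', 'Q', 'V'].
Result: ['Y', 'Q', 'V']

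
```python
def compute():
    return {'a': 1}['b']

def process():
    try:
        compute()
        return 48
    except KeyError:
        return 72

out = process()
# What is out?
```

Step-by-step execution trace:
1. `process()` calls `compute()`.
2. `compute()` evaluates `{'a': 1}['b']`, which raises KeyError; it propagates to the caller.
3. `return 48` is not reached.
4. `except KeyError` in process matches → returns 72.
5. out = 72.
Result: 72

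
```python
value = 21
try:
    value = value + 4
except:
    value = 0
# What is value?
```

Step-by-step execution trace:
1. value starts at 21.
2. try: `value = value + 4` → value = 25. No exception raised.
3. `except` is skipped.
Result: 25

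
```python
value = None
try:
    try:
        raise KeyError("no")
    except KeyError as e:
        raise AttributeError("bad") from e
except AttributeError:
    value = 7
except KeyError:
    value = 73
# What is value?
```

Step-by-step execution trace:
1. Inner try raises KeyError; inner `except KeyError as e` catches it.
2. `raise AttributeError(...) from e` raises AttributeError (KeyError is attached as __cause__, but only AttributeError is active).
3. Outer `except AttributeError` matches → value = 7.
4. `except KeyError` is not reached.
Result: 7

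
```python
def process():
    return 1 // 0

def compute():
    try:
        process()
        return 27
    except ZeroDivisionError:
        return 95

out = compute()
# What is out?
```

Step-by-step execution trace:
1. `compute()` calls `process()`.
2. `process()` evaluates `1 // 0`, which raises ZeroDivisionError; it propagates to the caller.
3. `return 27` is not reached.
4. `except ZeroDivisionError` in compute matches → returns 95.
5. out = 95.
Result: 95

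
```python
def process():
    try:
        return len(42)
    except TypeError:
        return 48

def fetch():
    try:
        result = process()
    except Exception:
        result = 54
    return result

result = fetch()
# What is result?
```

Step-by-step execution trace:
1. `fetch()` calls `process()`.
2. In process: `len(42)` raises TypeError; `except TypeError` catches it → returns 48.
3. In fetch: `result = process()` → result = 48. No exception reaches fetch.
4. `except Exception` is skipped; fetch returns 48.
5. result = 48.
Result: 48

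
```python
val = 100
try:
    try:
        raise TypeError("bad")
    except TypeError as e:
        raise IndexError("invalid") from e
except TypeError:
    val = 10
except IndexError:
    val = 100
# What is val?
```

Step-by-step execution trace:
1. Inner try raises TypeError; inner `except TypeError as e` catches it.
2. `raise IndexError(...) from e` raises IndexError (TypeError is attached as __cause__, but only IndexError is active).
3. Outer `except TypeError` does not match IndexError; skipped.
4. Outer `except IndexError` matches → val = 100.
Result: 100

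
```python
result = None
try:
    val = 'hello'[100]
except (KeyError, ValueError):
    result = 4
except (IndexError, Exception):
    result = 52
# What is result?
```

Step-by-step execution trace:
1. `val = 'hello'[100]` raises IndexError.
2. `except (KeyError, ValueError)` does not match IndexError; skipped.
3. `except (IndexError, Exception)` matches (IndexError is in the tuple) → result = 52.
Result: 52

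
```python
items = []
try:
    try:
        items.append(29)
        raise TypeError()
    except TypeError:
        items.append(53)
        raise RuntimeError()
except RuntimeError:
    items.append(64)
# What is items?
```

Step-by-step execution trace:
1. Inner try: `items.append(29)` → items = [29].
2. `raise TypeError()` raises TypeError.
3. Inner `except TypeError` matches → `items.append(53)` → items = [29, 53].
4. `raise RuntimeError()` raises RuntimeError; propagates to outer try.
5. Outer `except RuntimeError` matches → `items.append(64)` → items = [29, 53, 64].
Result: [29, 53, 64]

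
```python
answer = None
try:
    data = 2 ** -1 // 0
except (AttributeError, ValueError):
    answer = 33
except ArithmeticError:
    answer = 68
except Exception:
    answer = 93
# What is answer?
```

Step-by-step execution trace:
1. `data = 2 ** -1 // 0` raises ZeroDivisionError.
2. `except (AttributeError, ValueError)` does not match ZeroDivisionError; skipped.
3. `except ArithmeticError` matches (ZeroDivisionError is a subclass of ArithmeticError) → answer = 68.
4. `except Exception` is not reached.
Result: 68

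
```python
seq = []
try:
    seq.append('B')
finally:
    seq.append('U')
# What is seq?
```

Step-by-step execution trace:
1. try: `seq.append('B')` → seq = ['B'].
2. The try body completes without raising.
3. finally always runs: `seq.append('U')` → seq = ['B', 'U'].
Result: ['B', 'U']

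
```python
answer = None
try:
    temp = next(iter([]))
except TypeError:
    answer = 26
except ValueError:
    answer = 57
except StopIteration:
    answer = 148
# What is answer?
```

Step-by-step execution trace:
1. `temp = next(iter([]))` raises StopIteration.
2. `except TypeError` does not match StopIteration; skipped.
3. `except ValueError` does not match StopIteration; skipped.
4. `except StopIteration` matches → answer = 148.
Result: 148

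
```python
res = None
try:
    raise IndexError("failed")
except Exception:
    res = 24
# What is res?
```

Step-by-step execution trace:
1. `raise IndexError(...)` raises IndexError.
2. `except Exception` matches (IndexError is a subclass of Exception) → res = 24.
Result: 24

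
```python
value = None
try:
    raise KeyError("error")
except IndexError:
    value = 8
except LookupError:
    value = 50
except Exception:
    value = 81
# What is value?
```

Step-by-step execution trace:
1. `raise KeyError(...)` raises KeyError.
2. `except IndexError` does not match (KeyError is not a subclass of IndexError); skipped.
3. `except LookupError` matches (KeyError is a subclass of LookupError) → value = 50.
4. `except Exception` is not reached.
Result: 50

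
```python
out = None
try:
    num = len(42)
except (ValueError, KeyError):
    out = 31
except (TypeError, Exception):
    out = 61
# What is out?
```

Step-by-step execution trace:
1. `num = len(42)` raises TypeError.
2. `except (ValueError, KeyError)` does not match TypeError; skipped.
3. `except (TypeError, Exception)` matches (TypeError is in the tuple) → out = 61.
Result: 61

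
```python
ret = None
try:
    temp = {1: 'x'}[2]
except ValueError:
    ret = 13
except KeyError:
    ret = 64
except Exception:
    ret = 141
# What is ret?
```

Step-by-step execution trace:
1. `temp = {1: 'x'}[2]` raises KeyError.
2. `except ValueError` does not match KeyError; skipped.
3. `except KeyError` matches → ret = 64.
4. Remaining except clauses are skipped.
Result: 64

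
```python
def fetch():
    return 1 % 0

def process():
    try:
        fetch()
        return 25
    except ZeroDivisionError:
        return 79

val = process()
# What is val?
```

Step-by-step execution trace:
1. `process()` calls `fetch()`.
2. `fetch()` evaluates `1 % 0`, which raises ZeroDivisionError; it propagates to the caller.
3. `return 25` is not reached.
4. `except ZeroDivisionError` in process matches → returns 79.
5. val = 79.
Result: 79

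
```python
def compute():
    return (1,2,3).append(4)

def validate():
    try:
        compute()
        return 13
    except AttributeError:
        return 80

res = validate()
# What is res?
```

Step-by-step execution trace:
1. `validate()` calls `compute()`.
2. `compute()` evaluates `(1,2,3).append(4)`, which raises AttributeError; it propagates to the caller.
3. `return 13` is not reached.
4. `except AttributeError` in validate matches → returns 80.
5. res = 80.
Result: 80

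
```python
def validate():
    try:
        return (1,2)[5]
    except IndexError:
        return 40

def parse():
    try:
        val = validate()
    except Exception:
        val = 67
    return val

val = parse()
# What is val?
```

Step-by-step execution trace:
1. `parse()` calls `validate()`.
2. In validate: `(1,2)[5]` raises IndexError; `except IndexError` catches it → returns 40.
3. In parse: `val = validate()` → val = 40. No exception reaches parse.
4. `except Exception` is skipped; parse returns 40.
5. val = 40.
Result: 40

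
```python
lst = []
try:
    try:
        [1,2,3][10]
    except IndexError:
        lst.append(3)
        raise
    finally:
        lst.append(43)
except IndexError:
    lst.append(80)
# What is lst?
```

Step-by-step execution trace:
1. Inner try: `[1,2,3][10]` raises IndexError.
2. Inner `except IndexError` matches → `lst.append(3)` → lst = [3].
3. bare `raise` re-raises IndexError.
4. Inner `finally` runs during unwinding: `lst.append(43)` → lst = [3, 43].
5. Outer `except IndexError` matches → `lst.append(80)` → lst = [3, 43, 80].
Result: [3, 43, 80]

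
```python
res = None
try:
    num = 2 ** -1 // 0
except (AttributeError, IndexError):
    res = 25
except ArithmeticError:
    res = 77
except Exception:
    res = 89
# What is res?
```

Step-by-step execution trace:
1. `num = 2 ** -1 // 0` raises ZeroDivisionError.
2. `except (AttributeError, IndexError)` does not match ZeroDivisionError; skipped.
3. `except ArithmeticError` matches (ZeroDivisionError is a subclass of ArithmeticError) → res = 77.
4. `except Exception` is not reached.
Result: 77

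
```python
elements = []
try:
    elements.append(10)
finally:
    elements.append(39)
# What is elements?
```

Step-by-step execution trace:
1. try: `elements.append(10)` → elements = [10].
2. The try body completes without raising.
3. finally always runs: `elements.append(39)` → elements = [10, 39].
Result: [10, 39]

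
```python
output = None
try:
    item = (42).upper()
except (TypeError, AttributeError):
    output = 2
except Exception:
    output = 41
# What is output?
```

Step-by-step execution trace:
1. `item = (42).upper()` raises AttributeError.
2. `except (TypeError, AttributeError)` matches (AttributeError is in the tuple) → output = 2.
3. `except Exception` is not reached.
Result: 2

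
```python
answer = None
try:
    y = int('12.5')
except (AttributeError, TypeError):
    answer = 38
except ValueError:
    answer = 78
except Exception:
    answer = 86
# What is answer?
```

Step-by-step execution trace:
1. `y = int('12.5')` raises ValueError.
2. `except (AttributeError, TypeError)` does not match ValueError; skipped.
3. `except ValueError` matches (exact type match) → answer = 78.
4. `except Exception` is not reached.
Result: 78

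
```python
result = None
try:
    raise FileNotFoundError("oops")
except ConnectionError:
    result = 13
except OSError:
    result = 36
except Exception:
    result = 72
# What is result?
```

Step-by-step execution trace:
1. `raise FileNotFoundError(...)` raises FileNotFoundError.
2. `except ConnectionError` does not match (FileNotFoundError is not a subclass of ConnectionError); skipped.
3. `except OSError` matches (FileNotFoundError is a subclass of OSError) → result = 36.
4. `except Exception` is not reached.
Result: 36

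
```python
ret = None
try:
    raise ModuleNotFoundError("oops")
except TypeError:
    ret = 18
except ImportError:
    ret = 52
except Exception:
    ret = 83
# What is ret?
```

Step-by-step execution trace:
1. `raise ModuleNotFoundError(...)` raises ModuleNotFoundError.
2. `except TypeError` does not match (ModuleNotFoundError is not a subclass of TypeError); skipped.
3. `except ImportError` matches (ModuleNotFoundError is a subclass of ImportError) → ret = 52.
4. `except Exception` is not reached.
Result: 52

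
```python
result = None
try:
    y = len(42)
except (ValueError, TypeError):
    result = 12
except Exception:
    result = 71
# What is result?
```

Step-by-step execution trace:
1. `y = len(42)` raises TypeError.
2. `except (ValueError, TypeError)` matches (TypeError is in the tuple) → result = 12.
3. `except Exception` is not reached.
Result: 12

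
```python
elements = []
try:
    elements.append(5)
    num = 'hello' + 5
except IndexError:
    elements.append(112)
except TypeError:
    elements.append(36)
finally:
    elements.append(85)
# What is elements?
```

Step-by-step execution trace:
1. try: `elements.append(5)` → elements = [5].
2. `num = 'hello' + 5` raises TypeError.
3. `except IndexError` does not match TypeError; skipped.
4. `except TypeError` matches → `elements.append(36)` → elements = [5, 36].
5. finally always runs: `elements.append(85)` → elements = [5, 36, 85].
Result: [5, 36, 85]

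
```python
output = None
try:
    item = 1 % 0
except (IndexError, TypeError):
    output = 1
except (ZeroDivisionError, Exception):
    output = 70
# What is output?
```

Step-by-step execution trace:
1. `item = 1 % 0` raises ZeroDivisionError.
2. `except (IndexError, TypeError)` does not match ZeroDivisionError; skipped.
3. `except (ZeroDivisionError, Exception)` matches (ZeroDivisionError is in the tuple) → output = 70.
Result: 70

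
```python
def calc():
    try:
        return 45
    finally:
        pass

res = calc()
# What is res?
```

Step-by-step execution trace:
1. `calc()` enters try: `return 45` sets pending return value 45.
2. Before returning, `finally: pass` runs (no effect).
3. calc() returns 45 → res = 45.
Result: 45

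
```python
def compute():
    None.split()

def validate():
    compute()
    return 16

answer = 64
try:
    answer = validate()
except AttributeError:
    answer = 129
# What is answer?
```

Step-by-step execution trace:
1. answer starts at 64.
2. try: `validate()` calls `compute()`.
3. `compute()` evaluates `None.split()`, which raises AttributeError; it propagates through validate (uncaught).
4. `return 16` in validate is not reached; the assignment to answer does not complete.
5. `except AttributeError` matches → answer = 129.
Result: 129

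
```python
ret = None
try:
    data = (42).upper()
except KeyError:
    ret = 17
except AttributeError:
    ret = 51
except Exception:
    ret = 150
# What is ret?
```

Step-by-step execution trace:
1. `data = (42).upper()` raises AttributeError.
2. `except KeyError` does not match AttributeError; skipped.
3. `except AttributeError` matches → ret = 51.
4. Remaining except clauses are skipped.
Result: 51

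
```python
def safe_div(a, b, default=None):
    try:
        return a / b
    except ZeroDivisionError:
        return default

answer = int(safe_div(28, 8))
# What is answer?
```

Step-by-step execution trace:
1. `safe_div(28, 8)` enters try: `return 28 / 8` → returns 3.5. No exception raised.
2. `except ZeroDivisionError` is skipped.
3. `int(3.5)` → 3 → answer = 3.
Result: 3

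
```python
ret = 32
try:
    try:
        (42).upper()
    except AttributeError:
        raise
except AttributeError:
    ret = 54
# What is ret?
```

Step-by-step execution trace:
1. Inner try: `(42).upper()` raises AttributeError.
2. Inner `except AttributeError` matches; bare `raise` re-raises the same AttributeError.
3. Outer `except AttributeError` matches → ret = 54.
Result: 54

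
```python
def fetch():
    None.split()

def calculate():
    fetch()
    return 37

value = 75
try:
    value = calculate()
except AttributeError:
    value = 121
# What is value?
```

Step-by-step execution trace:
1. value starts at 75.
2. try: `calculate()` calls `fetch()`.
3. `fetch()` evaluates `None.split()`, which raises AttributeError; it propagates through calculate (uncaught).
4. `return 37` in calculate is not reached; the assignment to value does not complete.
5. `except AttributeError` matches → value = 121.
Result: 121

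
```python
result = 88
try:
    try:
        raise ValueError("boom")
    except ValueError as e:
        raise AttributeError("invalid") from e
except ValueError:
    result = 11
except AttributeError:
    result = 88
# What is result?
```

Step-by-step execution trace:
1. Inner try raises ValueError; inner `except ValueError as e` catches it.
2. `raise AttributeError(...) from e` raises AttributeError (ValueError is attached as __cause__, but only AttributeError is active).
3. Outer `except ValueError` does not match AttributeError; skipped.
4. Outer `except AttributeError` matches → result = 88.
Result: 88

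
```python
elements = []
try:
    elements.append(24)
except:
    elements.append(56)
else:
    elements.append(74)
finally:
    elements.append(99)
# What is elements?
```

Step-by-step execution trace:
1. try: `elements.append(24)` → elements = [24]. No exception raised.
2. `except` is skipped.
3. `else` runs: `elements.append(74)` → elements = [24, 74].
4. `finally` always runs: `elements.append(99)` → elements = [24, 74, 99].
Result: [24, 74, 99]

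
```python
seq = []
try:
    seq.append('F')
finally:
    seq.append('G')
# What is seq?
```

Step-by-step execution trace:
1. try: `seq.append('F')` → seq = ['F'].
2. The try body completes without raising.
3. finally always runs: `seq.append('G')` → seq = ['F', 'G'].
Result: ['F', 'G']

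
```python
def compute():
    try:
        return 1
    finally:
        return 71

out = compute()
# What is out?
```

Step-by-step execution trace:
1. `compute()` enters try: `return 1` sets pending return value 1.
2. Before returning, `finally: return 71` runs and overrides the pending return.
3. compute() returns 71 → out = 71.
Result: 71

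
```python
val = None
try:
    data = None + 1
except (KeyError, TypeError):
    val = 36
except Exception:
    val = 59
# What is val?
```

Step-by-step execution trace:
1. `data = None + 1` raises TypeError.
2. `except (KeyError, TypeError)` matches (TypeError is in the tuple) → val = 36.
3. `except Exception` is not reached.
Result: 36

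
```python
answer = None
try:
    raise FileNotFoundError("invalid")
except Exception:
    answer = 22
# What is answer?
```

Step-by-step execution trace:
1. `raise FileNotFoundError(...)` raises FileNotFoundError.
2. `except Exception` matches (FileNotFoundError is a subclass of Exception) → answer = 22.
Result: 22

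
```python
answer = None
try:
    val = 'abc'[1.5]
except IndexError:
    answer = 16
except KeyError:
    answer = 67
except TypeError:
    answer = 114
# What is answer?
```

Step-by-step execution trace:
1. `val = 'abc'[1.5]` raises TypeError.
2. `except IndexError` does not match TypeError; skipped.
3. `except KeyError` does not match TypeError; skipped.
4. `except TypeError` matches → answer = 114.
Result: 114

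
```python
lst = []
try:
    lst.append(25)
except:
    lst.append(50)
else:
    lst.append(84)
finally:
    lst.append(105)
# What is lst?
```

Step-by-step execution trace:
1. try: `lst.append(25)` → lst = [25]. No exception raised.
2. `except` is skipped.
3. `else` runs: `lst.append(84)` → lst = [25, 84].
4. `finally` always runs: `lst.append(105)` → lst = [25, 84, 105].
Result: [25, 84, 105]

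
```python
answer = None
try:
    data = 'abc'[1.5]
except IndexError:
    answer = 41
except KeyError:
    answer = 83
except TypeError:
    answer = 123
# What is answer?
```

Step-by-step execution trace:
1. `data = 'abc'[1.5]` raises TypeError.
2. `except IndexError` does not match TypeError; skipped.
3. `except KeyError` does not match TypeError; skipped.
4. `except TypeError` matches → answer = 123.
Result: 123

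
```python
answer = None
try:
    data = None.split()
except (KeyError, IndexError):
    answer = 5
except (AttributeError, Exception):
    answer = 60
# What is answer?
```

Step-by-step execution trace:
1. `data = None.split()` raises AttributeError.
2. `except (KeyError, IndexError)` does not match AttributeError; skipped.
3. `except (AttributeError, Exception)` matches (AttributeError is in the tuple) → answer = 60.
Result: 60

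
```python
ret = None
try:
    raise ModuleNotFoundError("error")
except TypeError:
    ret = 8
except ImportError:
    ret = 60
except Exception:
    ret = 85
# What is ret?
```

Step-by-step execution trace:
1. `raise ModuleNotFoundError(...)` raises ModuleNotFoundError.
2. `except TypeError` does not match (ModuleNotFoundError is not a subclass of TypeError); skipped.
3. `except ImportError` matches (ModuleNotFoundError is a subclass of ImportError) → ret = 60.
4. `except Exception` is not reached.
Result: 60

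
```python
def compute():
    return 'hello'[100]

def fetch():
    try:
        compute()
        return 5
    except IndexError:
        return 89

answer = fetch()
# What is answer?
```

Step-by-step execution trace:
1. `fetch()` calls `compute()`.
2. `compute()` evaluates `'hello'[100]`, which raises IndexError; it propagates to the caller.
3. `return 5` is not reached.
4. `except IndexError` in fetch matches → returns 89.
5. answer = 89.
Result: 89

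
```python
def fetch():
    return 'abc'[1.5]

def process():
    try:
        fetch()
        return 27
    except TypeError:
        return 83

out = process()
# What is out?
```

Step-by-step execution trace:
1. `process()` calls `fetch()`.
2. `fetch()` evaluates `'abc'[1.5]`, which raises TypeError; it propagates to the caller.
3. `return 27` is not reached.
4. `except TypeError` in process matches → returns 83.
5. out = 83.
Result: 83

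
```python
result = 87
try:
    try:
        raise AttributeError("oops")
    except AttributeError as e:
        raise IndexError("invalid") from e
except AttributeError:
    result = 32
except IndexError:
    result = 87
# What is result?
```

Step-by-step execution trace:
1. Inner try raises AttributeError; inner `except AttributeError as e` catches it.
2. `raise IndexError(...) from e` raises IndexError (AttributeError is attached as __cause__, but only IndexError is active).
3. Outer `except AttributeError` does not match IndexError; skipped.
4. Outer `except IndexError` matches → result = 87.
Result: 87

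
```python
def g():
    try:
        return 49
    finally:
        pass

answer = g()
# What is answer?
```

Step-by-step execution trace:
1. `g()` enters try: `return 49` sets pending return value 49.
2. Before returning, `finally: pass` runs (no effect).
3. g() returns 49 → answer = 49.
Result: 49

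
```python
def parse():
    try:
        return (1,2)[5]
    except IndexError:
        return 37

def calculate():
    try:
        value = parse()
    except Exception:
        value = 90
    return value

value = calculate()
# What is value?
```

Step-by-step execution trace:
1. `calculate()` calls `parse()`.
2. In parse: `(1,2)[5]` raises IndexError; `except IndexError` catches it → returns 37.
3. In calculate: `value = parse()` → value = 37. No exception reaches calculate.
4. `except Exception` is skipped; calculate returns 37.
5. value = 37.
Result: 37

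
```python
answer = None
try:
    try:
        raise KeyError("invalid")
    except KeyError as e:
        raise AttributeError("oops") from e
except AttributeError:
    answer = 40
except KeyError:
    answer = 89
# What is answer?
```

Step-by-step execution trace:
1. Inner try raises KeyError; inner `except KeyError as e` catches it.
2. `raise AttributeError(...) from e` raises AttributeError (KeyError is attached as __cause__, but only AttributeError is active).
3. Outer `except AttributeError` matches → answer = 40.
4. `except KeyError` is not reached.
Result: 40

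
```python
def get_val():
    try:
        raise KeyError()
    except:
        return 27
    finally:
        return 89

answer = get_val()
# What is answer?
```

Step-by-step execution trace:
1. `get_val()` enters try: `raise KeyError()` raises KeyError.
2. bare `except` matches → `return 27` sets pending return value 27.
3. Before returning, `finally: return 89` runs and overrides the pending return.
4. get_val() returns 89 → answer = 89.
Result: 89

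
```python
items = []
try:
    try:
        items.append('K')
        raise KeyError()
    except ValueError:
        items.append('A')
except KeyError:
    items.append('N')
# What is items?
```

Step-by-step execution trace:
1. Inner try: `items.append('K')` → items = ['K'].
2. `raise KeyError()` raises KeyError.
3. Inner `except ValueError` does not match KeyError; exception propagates to outer try.
4. Outer `except KeyError` matches → `items.append('N')` → items = ['K', 'N'].
Result: ['K', 'N']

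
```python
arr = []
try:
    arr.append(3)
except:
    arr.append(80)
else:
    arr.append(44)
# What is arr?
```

Step-by-step execution trace:
1. try: `arr.append(3)` → arr = [3]. No exception raised.
2. `except` is skipped.
3. `else` runs (try completed without exception): `arr.append(44)` → arr = [3, 44].
Result: [3, 44]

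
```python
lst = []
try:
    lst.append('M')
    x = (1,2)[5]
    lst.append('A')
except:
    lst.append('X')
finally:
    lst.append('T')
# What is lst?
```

Step-by-step execution trace:
1. try: `lst.append('M')` → lst = ['M'].
2. `x = (1,2)[5]` raises IndexError; `lst.append('A')` is not reached.
3. bare `except` matches → `lst.append('X')` → lst = ['M', 'X'].
4. finally always runs: `lst.append('T')` → lst = ['M', 'X', 'T'].
Result: ['M', 'X', 'T']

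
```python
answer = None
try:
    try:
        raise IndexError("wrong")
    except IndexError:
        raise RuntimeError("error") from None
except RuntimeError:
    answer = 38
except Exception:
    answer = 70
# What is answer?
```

Step-by-step execution trace:
1. Inner try raises IndexError; inner `except IndexError` catches it.
2. `raise RuntimeError(...) from None` raises RuntimeError (from None suppresses __context__, but the active exception is still RuntimeError).
3. Outer `except RuntimeError` matches → answer = 38.
4. `except Exception` is not reached.
Result: 38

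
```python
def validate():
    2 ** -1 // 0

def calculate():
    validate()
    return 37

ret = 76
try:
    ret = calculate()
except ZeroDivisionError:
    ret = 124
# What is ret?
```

Step-by-step execution trace:
1. ret starts at 76.
2. try: `calculate()` calls `validate()`.
3. `validate()` evaluates `2 ** -1 // 0`, which raises ZeroDivisionError; it propagates through calculate (uncaught).
4. `return 37` in calculate is not reached; the assignment to ret does not complete.
5. `except ZeroDivisionError` matches → ret = 124.
Result: 124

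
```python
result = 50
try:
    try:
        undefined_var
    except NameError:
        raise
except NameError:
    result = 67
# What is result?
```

Step-by-step execution trace:
1. Inner try: `undefined_var` raises NameError.
2. Inner `except NameError` matches; bare `raise` re-raises the same NameError.
3. Outer `except NameError` matches → result = 67.
Result: 67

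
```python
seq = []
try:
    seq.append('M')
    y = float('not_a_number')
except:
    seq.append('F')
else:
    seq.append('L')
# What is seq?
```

Step-by-step execution trace:
1. try: `seq.append('M')` → seq = ['M'].
2. `y = float('not_a_number')` raises ValueError.
3. bare `except` matches → `seq.append('F')` → seq = ['M', 'F'].
4. `else` is skipped (an exception was raised).
Result: ['M', 'F']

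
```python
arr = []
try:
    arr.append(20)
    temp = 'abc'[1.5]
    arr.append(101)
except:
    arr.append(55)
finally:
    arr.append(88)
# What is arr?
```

Step-by-step execution trace:
1. try: `arr.append(20)` → arr = [20].
2. `temp = 'abc'[1.5]` raises TypeError; `arr.append(101)` is not reached.
3. bare `except` matches → `arr.append(55)` → arr = [20, 55].
4. finally always runs: `arr.append(88)` → arr = [20, 55, 88].
Result: [20, 55, 88]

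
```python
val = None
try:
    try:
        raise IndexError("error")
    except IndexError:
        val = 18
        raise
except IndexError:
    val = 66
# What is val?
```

Step-by-step execution trace:
1. Inner try: `raise IndexError("error")` raises IndexError.
2. Inner `except IndexError` matches → val = 18.
3. bare `raise` re-raises the same IndexError.
4. Outer `except IndexError` matches → val = 66.
Result: 66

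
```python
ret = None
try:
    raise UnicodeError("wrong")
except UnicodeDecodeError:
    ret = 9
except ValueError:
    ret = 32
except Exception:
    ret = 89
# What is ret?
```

Step-by-step execution trace:
1. `raise UnicodeError(...)` raises UnicodeError.
2. `except UnicodeDecodeError` does not match (UnicodeError is not a subclass of UnicodeDecodeError); skipped.
3. `except ValueError` matches (UnicodeError is a subclass of ValueError) → ret = 32.
4. `except Exception` is not reached.
Result: 32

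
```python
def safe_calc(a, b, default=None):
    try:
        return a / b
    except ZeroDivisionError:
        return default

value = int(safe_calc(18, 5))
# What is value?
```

Step-by-step execution trace:
1. `safe_calc(18, 5)` enters try: `return 18 / 5` → returns 3.6. No exception raised.
2. `except ZeroDivisionError` is skipped.
3. `int(3.6)` → 3 → value = 3.
Result: 3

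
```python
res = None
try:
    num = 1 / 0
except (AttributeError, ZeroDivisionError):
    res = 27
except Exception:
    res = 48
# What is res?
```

Step-by-step execution trace:
1. `num = 1 / 0` raises ZeroDivisionError.
2. `except (AttributeError, ZeroDivisionError)` matches (ZeroDivisionError is in the tuple) → res = 27.
3. `except Exception` is not reached.
Result: 27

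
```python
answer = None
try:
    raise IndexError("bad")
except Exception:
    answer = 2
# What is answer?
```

Step-by-step execution trace:
1. `raise IndexError(...)` raises IndexError.
2. `except Exception` matches (IndexError is a subclass of Exception) → answer = 2.
Result: 2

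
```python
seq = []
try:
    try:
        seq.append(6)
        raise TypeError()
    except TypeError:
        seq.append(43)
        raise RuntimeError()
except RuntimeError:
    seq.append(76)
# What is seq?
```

Step-by-step execution trace:
1. Inner try: `seq.append(6)` → seq = [6].
2. `raise TypeError()` raises TypeError.
3. Inner `except TypeError` matches → `seq.append(43)` → seq = [6, 43].
4. `raise RuntimeError()` raises RuntimeError; propagates to outer try.
5. Outer `except RuntimeError` matches → `seq.append(76)` → seq = [6, 43, 76].
Result: [6, 43, 76]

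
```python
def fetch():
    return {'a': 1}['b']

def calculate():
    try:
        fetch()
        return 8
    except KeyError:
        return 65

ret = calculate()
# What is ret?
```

Step-by-step execution trace:
1. `calculate()` calls `fetch()`.
2. `fetch()` evaluates `{'a': 1}['b']`, which raises KeyError; it propagates to the caller.
3. `return 8` is not reached.
4. `except KeyError` in calculate matches → returns 65.
5. ret = 65.
Result: 65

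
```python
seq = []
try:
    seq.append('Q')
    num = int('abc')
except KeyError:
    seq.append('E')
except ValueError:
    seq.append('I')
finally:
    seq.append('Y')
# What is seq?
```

Step-by-step execution trace:
1. try: `seq.append('Q')` → seq = ['Q'].
2. `num = int('abc')` raises ValueError.
3. `except KeyError` does not match ValueError; skipped.
4. `except ValueError` matches → `seq.append('I')` → seq = ['Q', 'I'].
5. finally always runs: `seq.append('Y')` → seq = ['Q', 'I', 'Y'].
Result: ['Q', 'I', 'Y']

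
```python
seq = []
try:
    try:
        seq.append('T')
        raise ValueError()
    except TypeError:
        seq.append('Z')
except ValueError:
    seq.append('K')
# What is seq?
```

Step-by-step execution trace:
1. Inner try: `seq.append('T')` → seq = ['T'].
2. `raise ValueError()` raises ValueError.
3. Inner `except TypeError` does not match ValueError; exception propagates to outer try.
4. Outer `except ValueError` matches → `seq.append('K')` → seq = ['T', 'K'].
Result: ['T', 'K']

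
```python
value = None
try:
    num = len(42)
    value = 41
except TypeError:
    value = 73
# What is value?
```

Step-by-step execution trace:
1. `num = len(42)` raises TypeError.
2. `value = 41` is not reached.
3. `except TypeError` matches → value = 73.
Result: 73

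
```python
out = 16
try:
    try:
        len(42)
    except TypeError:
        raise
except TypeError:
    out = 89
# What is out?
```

Step-by-step execution trace:
1. Inner try: `len(42)` raises TypeError.
2. Inner `except TypeError` matches; bare `raise` re-raises the same TypeError.
3. Outer `except TypeError` matches → out = 89.
Result: 89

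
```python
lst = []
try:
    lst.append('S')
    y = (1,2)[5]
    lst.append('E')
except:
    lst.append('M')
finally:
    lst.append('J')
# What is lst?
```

Step-by-step execution trace:
1. try: `lst.append('S')` → lst = ['S'].
2. `y = (1,2)[5]` raises IndexError; `lst.append('E')` is not reached.
3. bare `except` matches → `lst.append('M')` → lst = ['S', 'M'].
4. finally always runs: `lst.append('J')` → lst = ['S', 'M', 'J'].
Result: ['S', 'M', 'J']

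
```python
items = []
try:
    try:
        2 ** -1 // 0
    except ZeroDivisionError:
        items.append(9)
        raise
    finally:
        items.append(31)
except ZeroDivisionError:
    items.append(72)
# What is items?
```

Step-by-step execution trace:
1. Inner try: `2 ** -1 // 0` raises ZeroDivisionError.
2. Inner `except ZeroDivisionError` matches → `items.append(9)` → items = [9].
3. bare `raise` re-raises ZeroDivisionError.
4. Inner `finally` runs during unwinding: `items.append(31)` → items = [9, 31].
5. Outer `except ZeroDivisionError` matches → `items.append(72)` → items = [9, 31, 72].
Result: [9, 31, 72]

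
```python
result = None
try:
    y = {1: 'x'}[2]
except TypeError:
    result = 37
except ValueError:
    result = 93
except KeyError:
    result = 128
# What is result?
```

Step-by-step execution trace:
1. `y = {1: 'x'}[2]` raises KeyError.
2. `except TypeError` does not match KeyError; skipped.
3. `except ValueError` does not match KeyError; skipped.
4. `except KeyError` matches → result = 128.
Result: 128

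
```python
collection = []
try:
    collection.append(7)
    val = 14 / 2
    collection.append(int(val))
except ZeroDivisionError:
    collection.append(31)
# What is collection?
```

Step-by-step execution trace:
1. try: `collection.append(7)` → collection = [7].
2. `val = 14 / 2` → val = 7.0. No exception raised.
3. `collection.append(int(val))` → collection = [7, 7].
4. `except ZeroDivisionError` is skipped (no exception was raised).
Result: [7, 7]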